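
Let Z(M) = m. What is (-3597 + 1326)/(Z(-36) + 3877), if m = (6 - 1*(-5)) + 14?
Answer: -2271/3902 ≈ -0.58201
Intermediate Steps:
m = 25 (m = (6 + 5) + 14 = 11 + 14 = 25)
Z(M) = 25
(-3597 + 1326)/(Z(-36) + 3877) = (-3597 + 1326)/(25 + 3877) = -2271/3902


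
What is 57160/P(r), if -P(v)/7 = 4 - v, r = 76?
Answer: 7145/63 ≈ 113.41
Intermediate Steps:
P(v) = -28 + 7*v (P(v) = -7*(4 - v) = -28 + 7*v)
57160/P(r) = 57160/(-28 + 7*76) = 57160/(-28 + 532) = 57160/504 = 57160*(1/504) = 7145/63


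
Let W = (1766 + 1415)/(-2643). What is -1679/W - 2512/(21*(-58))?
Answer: 2706491909/1937229 ≈ 1397.1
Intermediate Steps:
W = -3181/2643 (W = 3181*(-1/2643) = -3181/2643 ≈ -1.2036)
-1679/W - 2512/(21*(-58)) = -1679/(-3181/2643) - 2512/(21*(-58)) = -1679*(-2643/3181) - 2512/(-1218) = 4437597/3181 - 2512*(-1/1218) = 4437597/3181 + 1256/609 = 2706491909/1937229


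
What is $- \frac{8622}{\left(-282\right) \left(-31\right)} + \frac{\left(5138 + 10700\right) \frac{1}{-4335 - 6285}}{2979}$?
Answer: $- \frac{22742708113}{23047539930} \approx -0.98677$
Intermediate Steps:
$- \frac{8622}{\left(-282\right) \left(-31\right)} + \frac{\left(5138 + 10700\right) \frac{1}{-4335 - 6285}}{2979} = - \frac{8622}{8742} + \frac{15838}{-10620} \cdot \frac{1}{2979} = \left(-8622\right) \frac{1}{8742} + 15838 \left(- \frac{1}{10620}\right) \frac{1}{2979} = - \frac{1437}{1457} - \frac{7919}{15818490} = - \frac{22742708113}{23047539930}$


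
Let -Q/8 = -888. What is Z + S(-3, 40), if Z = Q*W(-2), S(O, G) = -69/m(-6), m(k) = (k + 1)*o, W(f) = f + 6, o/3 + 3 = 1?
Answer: 284137/10 ≈ 28414.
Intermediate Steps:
o = -6 (o = -9 + 3*1 = -9 + 3 = -6)
W(f) = 6 + f
m(k) = -6 - 6*k (m(k) = (k + 1)*(-6) = (1 + k)*(-6) = -6 - 6*k)
Q = 7104 (Q = -8*(-888) = 7104)
S(O, G) = -23/10 (S(O, G) = -69/(-6 - 6*(-6)) = -69/(-6 + 36) = -69/30 = -69*1/30 = -23/10)
Z = 28416 (Z = 7104*(6 - 2) = 7104*4 = 28416)
Z + S(-3, 40) = 28416 - 23/10 = 284137/10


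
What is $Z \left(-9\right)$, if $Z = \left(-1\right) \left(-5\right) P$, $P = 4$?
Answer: $-180$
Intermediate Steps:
$Z = 20$ ($Z = \left(-1\right) \left(-5\right) 4 = 5 \cdot 4 = 20$)
$Z \left(-9\right) = 20 \left(-9\right) = -180$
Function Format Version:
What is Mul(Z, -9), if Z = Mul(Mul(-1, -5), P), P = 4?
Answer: -180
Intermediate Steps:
Z = 20 (Z = Mul(Mul(-1, -5), 4) = Mul(5, 4) = 20)
Mul(Z, -9) = Mul(20, -9) = -180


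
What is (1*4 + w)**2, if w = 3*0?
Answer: 16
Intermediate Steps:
w = 0
(1*4 + w)**2 = (1*4 + 0)**2 = (4 + 0)**2 = 4**2 = 16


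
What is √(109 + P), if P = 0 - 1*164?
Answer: I*√55 ≈ 7.4162*I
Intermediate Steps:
P = -164 (P = 0 - 164 = -164)
√(109 + P) = √(109 - 164) = √(-55) = I*√55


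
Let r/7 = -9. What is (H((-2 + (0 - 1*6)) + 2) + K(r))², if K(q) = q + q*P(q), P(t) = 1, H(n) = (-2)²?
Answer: 14884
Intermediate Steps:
H(n) = 4
r = -63 (r = 7*(-9) = -63)
K(q) = 2*q (K(q) = q + q*1 = q + q = 2*q)
(H((-2 + (0 - 1*6)) + 2) + K(r))² = (4 + 2*(-63))² = (4 - 126)² = (-122)² = 14884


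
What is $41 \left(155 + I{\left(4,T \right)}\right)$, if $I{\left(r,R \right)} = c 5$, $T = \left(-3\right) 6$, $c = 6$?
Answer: $7585$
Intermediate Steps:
$T = -18$
$I{\left(r,R \right)} = 30$ ($I{\left(r,R \right)} = 6 \cdot 5 = 30$)
$41 \left(155 + I{\left(4,T \right)}\right) = 41 \left(155 + 30\right) = 41 \cdot 185 = 7585$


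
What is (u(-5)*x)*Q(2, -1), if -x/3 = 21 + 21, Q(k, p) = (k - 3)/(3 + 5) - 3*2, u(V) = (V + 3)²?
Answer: 3087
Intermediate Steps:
u(V) = (3 + V)²
Q(k, p) = -51/8 + k/8 (Q(k, p) = (-3 + k)/8 - 6 = (-3 + k)*(⅛) - 6 = (-3/8 + k/8) - 6 = -51/8 + k/8)
x = -126 (x = -3*(21 + 21) = -3*42 = -126)
(u(-5)*x)*Q(2, -1) = ((3 - 5)²*(-126))*(-51/8 + (⅛)*2) = ((-2)²*(-126))*(-51/8 + ¼) = (4*(-126))*(-49/8) = -504*(-49/8) = 3087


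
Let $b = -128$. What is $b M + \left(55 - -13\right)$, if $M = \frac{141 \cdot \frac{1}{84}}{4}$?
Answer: $\frac{100}{7} \approx 14.286$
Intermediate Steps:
$M = \frac{47}{112}$ ($M = 141 \cdot \frac{1}{84} \cdot \frac{1}{4} = \frac{47}{28} \cdot \frac{1}{4} = \frac{47}{112} \approx 0.41964$)
$b M + \left(55 - -13\right) = \left(-128\right) \frac{47}{112} + \left(55 - -13\right) = - \frac{376}{7} + \left(55 + 13\right) = - \frac{376}{7} + 68 = \frac{100}{7}$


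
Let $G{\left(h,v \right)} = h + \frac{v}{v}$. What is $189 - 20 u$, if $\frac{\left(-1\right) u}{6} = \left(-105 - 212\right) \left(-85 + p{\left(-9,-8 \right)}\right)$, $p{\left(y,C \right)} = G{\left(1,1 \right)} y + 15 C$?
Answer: $8483109$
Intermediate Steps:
$G{\left(h,v \right)} = 1 + h$ ($G{\left(h,v \right)} = h + 1 = 1 + h$)
$p{\left(y,C \right)} = 2 y + 15 C$ ($p{\left(y,C \right)} = \left(1 + 1\right) y + 15 C = 2 y + 15 C$)
$u = -424146$ ($u = - 6 \left(-105 - 212\right) \left(-85 + \left(2 \left(-9\right) + 15 \left(-8\right)\right)\right) = - 6 \left(- 317 \left(-85 - 138\right)\right) = - 6 \left(\left(-317\right) \left(-223\right)\right) = \left(-6\right) 70691 = -424146$)
$189 - 20 u = 189 - -8482920 = 189 + 8482920 = 8483109$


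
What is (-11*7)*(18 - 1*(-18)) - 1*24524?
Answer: -27296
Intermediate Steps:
(-11*7)*(18 - 1*(-18)) - 1*24524 = -77*(18 + 18) - 24524 = -77*36 - 24524 = -2772 - 24524 = -27296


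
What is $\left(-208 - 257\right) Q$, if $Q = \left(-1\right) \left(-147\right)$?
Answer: $-68355$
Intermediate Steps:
$Q = 147$
$\left(-208 - 257\right) Q = \left(-208 - 257\right) 147 = \left(-465\right) 147 = -68355$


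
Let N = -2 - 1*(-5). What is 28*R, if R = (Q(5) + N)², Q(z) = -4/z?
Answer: 3388/25 ≈ 135.52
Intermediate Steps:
N = 3 (N = -2 + 5 = 3)
R = 121/25 (R = (-4/5 + 3)² = (-4*⅕ + 3)² = (-⅘ + 3)² = (11/5)² = 121/25 ≈ 4.8400)
28*R = 28*(121/25) = 3388/25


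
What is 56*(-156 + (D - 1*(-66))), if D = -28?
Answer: -6608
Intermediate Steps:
56*(-156 + (D - 1*(-66))) = 56*(-156 + (-28 - 1*(-66))) = 56*(-156 + (-28 + 66)) = 56*(-156 + 38) = 56*(-118) = -6608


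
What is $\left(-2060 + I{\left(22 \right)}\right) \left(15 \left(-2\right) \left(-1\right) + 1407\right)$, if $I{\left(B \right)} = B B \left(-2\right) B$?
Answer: $-33562572$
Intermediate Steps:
$I{\left(B \right)} = - 2 B^{3}$ ($I{\left(B \right)} = B^{2} \left(-2\right) B = - 2 B^{2} B = - 2 B^{3}$)
$\left(-2060 + I{\left(22 \right)}\right) \left(15 \left(-2\right) \left(-1\right) + 1407\right) = \left(-2060 - 2 \cdot 22^{3}\right) \left(15 \left(-2\right) \left(-1\right) + 1407\right) = \left(-2060 - 21296\right) \left(\left(-30\right) \left(-1\right) + 1407\right) = \left(-2060 - 21296\right) \left(30 + 1407\right) = \left(-23356\right) 1437 = -33562572$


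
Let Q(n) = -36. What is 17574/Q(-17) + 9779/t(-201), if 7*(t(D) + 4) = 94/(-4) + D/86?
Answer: -24441509/13890 ≈ -1759.6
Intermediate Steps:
t(D) = -103/14 + D/602 (t(D) = -4 + (94/(-4) + D/86)/7 = -4 + (94*(-1/4) + D*(1/86))/7 = -4 + (-47/2 + D/86)/7 = -4 + (-47/14 + D/602) = -103/14 + D/602)
17574/Q(-17) + 9779/t(-201) = 17574/(-36) + 9779/(-103/14 + (1/602)*(-201)) = 17574*(-1/36) + 9779/(-103/14 - 201/602) = -2929/6 + 9779/(-2315/301) = -2929/6 + 9779*(-301/2315) = -2929/6 - 2943479/2315 = -24441509/13890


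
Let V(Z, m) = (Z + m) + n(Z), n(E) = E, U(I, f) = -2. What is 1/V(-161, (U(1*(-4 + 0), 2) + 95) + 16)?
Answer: -1/213 ≈ -0.0046948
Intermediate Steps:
V(Z, m) = m + 2*Z (V(Z, m) = (Z + m) + Z = m + 2*Z)
1/V(-161, (U(1*(-4 + 0), 2) + 95) + 16) = 1/(((-2 + 95) + 16) + 2*(-161)) = 1/((93 + 16) - 322) = 1/(109 - 322) = 1/(-213) = -1/213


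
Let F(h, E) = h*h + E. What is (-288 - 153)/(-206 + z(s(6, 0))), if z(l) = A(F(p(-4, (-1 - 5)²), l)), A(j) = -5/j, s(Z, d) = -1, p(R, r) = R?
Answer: 1323/619 ≈ 2.1373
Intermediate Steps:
F(h, E) = E + h² (F(h, E) = h² + E = E + h²)
z(l) = -5/(16 + l) (z(l) = -5/(l + (-4)²) = -5/(l + 16) = -5/(16 + l))
(-288 - 153)/(-206 + z(s(6, 0))) = (-288 - 153)/(-206 - 5/(16 - 1)) = -441/(-206 - 5/15) = -441/(-206 - 5*1/15) = -441/(-206 - ⅓) = -441/(-619/3) = -441*(-3/619) = 1323/619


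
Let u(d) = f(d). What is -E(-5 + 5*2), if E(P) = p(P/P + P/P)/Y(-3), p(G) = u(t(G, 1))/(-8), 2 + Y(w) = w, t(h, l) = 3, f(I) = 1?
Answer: -1/40 ≈ -0.025000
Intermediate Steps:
Y(w) = -2 + w
u(d) = 1
p(G) = -⅛ (p(G) = 1/(-8) = 1*(-⅛) = -⅛)
E(P) = 1/40 (E(P) = -1/(8*(-2 - 3)) = -⅛/(-5) = -⅛*(-⅕) = 1/40)
-E(-5 + 5*2) = -1*1/40 = -1/40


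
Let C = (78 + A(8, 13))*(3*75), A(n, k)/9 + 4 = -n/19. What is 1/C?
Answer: 19/163350 ≈ 0.00011631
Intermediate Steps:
A(n, k) = -36 - 9*n/19 (A(n, k) = -36 + 9*(-n/19) = -36 - 9*n/19)
C = 163350/19 (C = (78 + (-36 - 9/19*8))*(3*75) = (78 + (-36 - 72/19))*225 = (78 - 756/19)*225 = (726/19)*225 = 163350/19 ≈ 8597.4)
1/C = 1/(163350/19) = 19/163350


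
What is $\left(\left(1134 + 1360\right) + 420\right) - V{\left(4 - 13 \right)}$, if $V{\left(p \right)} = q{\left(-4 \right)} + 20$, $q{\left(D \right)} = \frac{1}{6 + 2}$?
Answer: $\frac{23151}{8} \approx 2893.9$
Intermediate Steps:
$q{\left(D \right)} = \frac{1}{8}$
$V{\left(p \right)} = \frac{161}{8}$ ($V{\left(p \right)} = \frac{1}{8} + 20 = \frac{161}{8}$)
$\left(\left(1134 + 1360\right) + 420\right) - V{\left(4 - 13 \right)} = \left(\left(1134 + 1360\right) + 420\right) - \frac{161}{8} = \left(2494 + 420\right) - \frac{161}{8} = 2914 - \frac{161}{8} = \frac{23151}{8}$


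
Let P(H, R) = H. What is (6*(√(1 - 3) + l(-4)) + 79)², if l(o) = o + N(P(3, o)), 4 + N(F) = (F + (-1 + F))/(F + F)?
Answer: 1224 + 432*I*√2 ≈ 1224.0 + 610.94*I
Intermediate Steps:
N(F) = -4 + (-1 + 2*F)/(2*F) (N(F) = -4 + (F + (-1 + F))/(F + F) = -4 + (-1 + 2*F)/((2*F)) = -4 + (-1 + 2*F)*(1/(2*F)) = -4 + (-1 + 2*F)/(2*F))
l(o) = -19/6 + o (l(o) = o + (-3 - ½/3) = o + (-3 - ½*⅓) = o + (-3 - ⅙) = o - 19/6 = -19/6 + o)
(6*(√(1 - 3) + l(-4)) + 79)² = (6*(√(1 - 3) + (-19/6 - 4)) + 79)² = (6*(√(-2) - 43/6) + 79)² = (6*(I*√2 - 43/6) + 79)² = (6*(-43/6 + I*√2) + 79)² = ((-43 + 6*I*√2) + 79)² = (36 + 6*I*√2)²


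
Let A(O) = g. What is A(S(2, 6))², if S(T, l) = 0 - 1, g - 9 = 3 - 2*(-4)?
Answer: 400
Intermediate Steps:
g = 20 (g = 9 + (3 - 2*(-4)) = 9 + (3 + 8) = 9 + 11 = 20)
S(T, l) = -1
A(O) = 20
A(S(2, 6))² = 20² = 400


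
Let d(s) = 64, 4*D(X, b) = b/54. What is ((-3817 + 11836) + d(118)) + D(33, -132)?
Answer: 145483/18 ≈ 8082.4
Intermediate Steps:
D(X, b) = b/216 (D(X, b) = (b/54)/4 = b/216)
((-3817 + 11836) + d(118)) + D(33, -132) = ((-3817 + 11836) + 64) + (1/216)*(-132) = (8019 + 64) - 11/18 = 8083 - 11/18 = 145483/18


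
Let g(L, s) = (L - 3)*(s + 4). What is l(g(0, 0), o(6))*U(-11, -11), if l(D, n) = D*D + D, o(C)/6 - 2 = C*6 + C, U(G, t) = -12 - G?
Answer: -132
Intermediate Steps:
o(C) = 12 + 42*C (o(C) = 12 + 6*(C*6 + C) = 12 + 6*(6*C + C) = 12 + 6*(7*C) = 12 + 42*C)
g(L, s) = (-3 + L)*(4 + s)
l(D, n) = D + D² (l(D, n) = D² + D = D + D²)
l(g(0, 0), o(6))*U(-11, -11) = ((-12 - 3*0 + 4*0 + 0*0)*(1 + (-12 - 3*0 + 4*0 + 0*0)))*(-12 - 1*(-11)) = ((-12 + 0 + 0 + 0)*(1 + (-12 + 0 + 0 + 0)))*(-12 + 11) = -12*(1 - 12)*(-1) = -12*(-11)*(-1) = 132*(-1) = -132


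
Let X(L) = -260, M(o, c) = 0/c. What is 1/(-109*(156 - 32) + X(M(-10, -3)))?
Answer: -1/13776 ≈ -7.2590e-5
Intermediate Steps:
M(o, c) = 0
1/(-109*(156 - 32) + X(M(-10, -3))) = 1/(-109*(156 - 32) - 260) = 1/(-109*124 - 260) = 1/(-13516 - 260) = 1/(-13776) = -1/13776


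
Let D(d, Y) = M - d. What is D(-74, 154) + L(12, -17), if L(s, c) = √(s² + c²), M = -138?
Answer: -64 + √433 ≈ -43.191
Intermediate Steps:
D(d, Y) = -138 - d
L(s, c) = √(c² + s²)
D(-74, 154) + L(12, -17) = (-138 - 1*(-74)) + √((-17)² + 12²) = (-138 + 74) + √(289 + 144) = -64 + √433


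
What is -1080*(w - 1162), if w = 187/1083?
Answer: 452973240/361 ≈ 1.2548e+6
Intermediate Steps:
w = 187/1083 (w = 187*(1/1083) = 187/1083 ≈ 0.17267)
-1080*(w - 1162) = -1080*(187/1083 - 1162) = -1080*(-1258259/1083) = 452973240/361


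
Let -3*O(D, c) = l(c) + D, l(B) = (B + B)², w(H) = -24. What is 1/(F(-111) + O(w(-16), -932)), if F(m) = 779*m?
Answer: -3/3733879 ≈ -8.0345e-7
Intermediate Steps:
l(B) = 4*B² (l(B) = (2*B)² = 4*B²)
O(D, c) = -4*c²/3 - D/3 (O(D, c) = -(4*c² + D)/3 = -(D + 4*c²)/3 = -4*c²/3 - D/3)
1/(F(-111) + O(w(-16), -932)) = 1/(779*(-111) + (-4/3*(-932)² - ⅓*(-24))) = 1/(-86469 + (-4/3*868624 + 8)) = 1/(-86469 + (-3474496/3 + 8)) = 1/(-86469 - 3474472/3) = 1/(-3733879/3) = -3/3733879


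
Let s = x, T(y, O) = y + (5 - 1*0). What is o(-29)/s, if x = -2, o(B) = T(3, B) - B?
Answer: -37/2 ≈ -18.500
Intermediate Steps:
T(y, O) = 5 + y (T(y, O) = y + (5 + 0) = y + 5 = 5 + y)
o(B) = 8 - B (o(B) = (5 + 3) - B = 8 - B)
s = -2
o(-29)/s = (8 - 1*(-29))/(-2) = (8 + 29)*(-½) = 37*(-½) = -37/2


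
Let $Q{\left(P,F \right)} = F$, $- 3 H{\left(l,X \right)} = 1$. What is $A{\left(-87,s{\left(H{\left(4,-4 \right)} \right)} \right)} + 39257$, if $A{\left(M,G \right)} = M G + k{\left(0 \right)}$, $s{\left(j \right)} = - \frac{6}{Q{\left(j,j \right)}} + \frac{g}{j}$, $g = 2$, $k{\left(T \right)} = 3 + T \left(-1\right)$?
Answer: $38216$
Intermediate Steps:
$H{\left(l,X \right)} = - \frac{1}{3}$ ($H{\left(l,X \right)} = \left(- \frac{1}{3}\right) 1 = - \frac{1}{3}$)
$k{\left(T \right)} = 3 - T$
$s{\left(j \right)} = - \frac{4}{j}$ ($s{\left(j \right)} = - \frac{6}{j} + \frac{2}{j} = - \frac{4}{j}$)
$A{\left(M,G \right)} = 3 + G M$ ($A{\left(M,G \right)} = M G + \left(3 - 0\right) = G M + \left(3 + 0\right) = G M + 3 = 3 + G M$)
$A{\left(-87,s{\left(H{\left(4,-4 \right)} \right)} \right)} + 39257 = \left(3 + - \frac{4}{- \frac{1}{3}} \left(-87\right)\right) + 39257 = \left(3 + \left(-4\right) \left(-3\right) \left(-87\right)\right) + 39257 = \left(3 + 12 \left(-87\right)\right) + 39257 = \left(3 - 1044\right) + 39257 = -1041 + 39257 = 38216$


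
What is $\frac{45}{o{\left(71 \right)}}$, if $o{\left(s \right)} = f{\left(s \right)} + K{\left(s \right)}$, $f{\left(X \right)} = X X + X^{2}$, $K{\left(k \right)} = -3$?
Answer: $\frac{45}{10079} \approx 0.0044647$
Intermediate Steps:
$f{\left(X \right)} = 2 X^{2}$ ($f{\left(X \right)} = X^{2} + X^{2} = 2 X^{2}$)
$o{\left(s \right)} = -3 + 2 s^{2}$ ($o{\left(s \right)} = 2 s^{2} - 3 = -3 + 2 s^{2}$)
$\frac{45}{o{\left(71 \right)}} = \frac{45}{-3 + 2 \cdot 71^{2}} = \frac{45}{-3 + 2 \cdot 5041} = \frac{45}{-3 + 10082} = \frac{45}{10079}$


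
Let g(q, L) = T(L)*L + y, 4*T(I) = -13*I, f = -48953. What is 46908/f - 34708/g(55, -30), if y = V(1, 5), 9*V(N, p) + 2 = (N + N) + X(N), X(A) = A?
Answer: 3514185081/322159693 ≈ 10.908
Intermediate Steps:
V(N, p) = -2/9 + N/3 (V(N, p) = -2/9 + ((N + N) + N)/9 = -2/9 + (2*N + N)/9 = -2/9 + (3*N)/9 = -2/9 + N/3)
T(I) = -13*I/4 (T(I) = (-13*I)/4 = -13*I/4)
y = ⅑ (y = -2/9 + (⅓)*1 = -2/9 + ⅓ = ⅑ ≈ 0.11111)
g(q, L) = ⅑ - 13*L²/4 (g(q, L) = (-13*L/4)*L + ⅑ = -13*L²/4 + ⅑ = ⅑ - 13*L²/4)
46908/f - 34708/g(55, -30) = 46908/(-48953) - 34708/(⅑ - 13/4*(-30)²) = 46908*(-1/48953) - 34708/(⅑ - 13/4*900) = -46908/48953 - 34708/(⅑ - 2925) = -46908/48953 - 34708/(-26324/9) = -46908/48953 - 34708*(-9/26324) = -46908/48953 + 78093/6581 = 3514185081/322159693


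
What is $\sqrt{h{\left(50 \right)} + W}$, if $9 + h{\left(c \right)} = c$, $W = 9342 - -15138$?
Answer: $\sqrt{24521} \approx 156.59$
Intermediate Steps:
$W = 24480$ ($W = 9342 + 15138 = 24480$)
$h{\left(c \right)} = -9 + c$
$\sqrt{h{\left(50 \right)} + W} = \sqrt{\left(-9 + 50\right) + 24480} = \sqrt{41 + 24480} = \sqrt{24521}$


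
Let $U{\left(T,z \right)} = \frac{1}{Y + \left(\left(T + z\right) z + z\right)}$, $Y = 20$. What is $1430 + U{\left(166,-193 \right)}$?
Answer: $\frac{7204341}{5038} \approx 1430.0$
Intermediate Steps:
$U{\left(T,z \right)} = \frac{1}{20 + z + z \left(T + z\right)}$ ($U{\left(T,z \right)} = \frac{1}{20 + \left(\left(T + z\right) z + z\right)} = \frac{1}{20 + \left(z \left(T + z\right) + z\right)} = \frac{1}{20 + \left(z + z \left(T + z\right)\right)} = \frac{1}{20 + z + z \left(T + z\right)}$)
$1430 + U{\left(166,-193 \right)} = 1430 + \frac{1}{20 - 193 + \left(-193\right)^{2} + 166 \left(-193\right)} = 1430 + \frac{1}{20 - 193 + 37249 - 32038} = 1430 + \frac{1}{5038} = \frac{7204341}{5038}$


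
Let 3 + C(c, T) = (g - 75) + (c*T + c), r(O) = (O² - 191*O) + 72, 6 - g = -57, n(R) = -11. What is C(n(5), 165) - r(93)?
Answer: 7201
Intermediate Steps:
g = 63 (g = 6 - 1*(-57) = 6 + 57 = 63)
r(O) = 72 + O² - 191*O
C(c, T) = -15 + c + T*c (C(c, T) = -3 + ((63 - 75) + (c*T + c)) = -3 + (-12 + (T*c + c)) = -3 + (-12 + (c + T*c)) = -3 + (-12 + c + T*c) = -15 + c + T*c)
C(n(5), 165) - r(93) = (-15 - 11 + 165*(-11)) - (72 + 93² - 191*93) = (-15 - 11 - 1815) - (72 + 8649 - 17763) = -1841 - 1*(-9042) = -1841 + 9042 = 7201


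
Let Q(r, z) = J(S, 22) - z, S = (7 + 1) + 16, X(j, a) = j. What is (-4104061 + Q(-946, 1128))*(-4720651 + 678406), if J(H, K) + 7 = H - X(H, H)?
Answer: 16594208005020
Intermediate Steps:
S = 24 (S = 8 + 16 = 24)
J(H, K) = -7 (J(H, K) = -7 + (H - H) = -7 + 0 = -7)
Q(r, z) = -7 - z
(-4104061 + Q(-946, 1128))*(-4720651 + 678406) = (-4104061 + (-7 - 1*1128))*(-4720651 + 678406) = (-4104061 + (-7 - 1128))*(-4042245) = (-4104061 - 1135)*(-4042245) = -4105196*(-4042245) = 16594208005020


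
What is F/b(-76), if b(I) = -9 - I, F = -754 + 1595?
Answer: 841/67 ≈ 12.552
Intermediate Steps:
F = 841
F/b(-76) = 841/(-9 - 1*(-76)) = 841/(-9 + 76) = 841/67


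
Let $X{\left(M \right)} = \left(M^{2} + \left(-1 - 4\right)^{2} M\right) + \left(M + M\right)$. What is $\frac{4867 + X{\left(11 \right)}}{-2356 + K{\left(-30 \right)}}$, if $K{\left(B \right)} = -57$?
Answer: $- \frac{5285}{2413} \approx -2.1902$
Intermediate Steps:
$X{\left(M \right)} = M^{2} + 27 M$ ($X{\left(M \right)} = \left(M^{2} + \left(-5\right)^{2} M\right) + 2 M = \left(M^{2} + 25 M\right) + 2 M = M^{2} + 27 M$)
$\frac{4867 + X{\left(11 \right)}}{-2356 + K{\left(-30 \right)}} = \frac{4867 + 11 \left(27 + 11\right)}{-2356 - 57} = \frac{4867 + 11 \cdot 38}{-2413} = \left(4867 + 418\right) \left(- \frac{1}{2413}\right) = 5285 \left(- \frac{1}{2413}\right) = - \frac{5285}{2413}$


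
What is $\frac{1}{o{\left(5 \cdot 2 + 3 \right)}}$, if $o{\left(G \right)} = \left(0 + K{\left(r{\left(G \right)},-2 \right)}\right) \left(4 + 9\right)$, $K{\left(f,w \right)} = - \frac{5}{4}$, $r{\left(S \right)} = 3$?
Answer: $- \frac{4}{65} \approx -0.061538$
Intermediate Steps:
$K{\left(f,w \right)} = - \frac{5}{4}$ ($K{\left(f,w \right)} = \left(-5\right) \frac{1}{4} = - \frac{5}{4}$)
$o{\left(G \right)} = - \frac{65}{4}$ ($o{\left(G \right)} = \left(0 - \frac{5}{4}\right) \left(4 + 9\right) = \left(- \frac{5}{4}\right) 13 = - \frac{65}{4}$)
$\frac{1}{o{\left(5 \cdot 2 + 3 \right)}} = \frac{1}{- \frac{65}{4}} = - \frac{4}{65}$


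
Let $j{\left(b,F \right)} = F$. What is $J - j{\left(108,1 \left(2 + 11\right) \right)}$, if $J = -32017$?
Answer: $-32030$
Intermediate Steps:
$J - j{\left(108,1 \left(2 + 11\right) \right)} = -32017 - 1 \left(2 + 11\right) = -32017 - 1 \cdot 13 = -32017 - 13 = -32030$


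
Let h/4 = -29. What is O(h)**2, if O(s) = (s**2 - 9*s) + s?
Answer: 206899456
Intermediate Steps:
h = -116 (h = 4*(-29) = -116)
O(s) = s**2 - 8*s
O(h)**2 = (-116*(-8 - 116))**2 = (-116*(-124))**2 = 14384**2 = 206899456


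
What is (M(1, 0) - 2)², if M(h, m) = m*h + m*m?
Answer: 4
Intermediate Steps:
M(h, m) = m² + h*m (M(h, m) = h*m + m² = m² + h*m)
(M(1, 0) - 2)² = (0*(1 + 0) - 2)² = (0*1 - 2)² = (0 - 2)² = (-2)² = 4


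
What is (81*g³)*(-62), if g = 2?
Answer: -40176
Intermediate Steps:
(81*g³)*(-62) = (81*2³)*(-62) = (81*8)*(-62) = 648*(-62) = -40176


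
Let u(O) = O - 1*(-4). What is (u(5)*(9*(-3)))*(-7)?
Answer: 1701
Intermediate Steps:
u(O) = 4 + O (u(O) = O + 4 = 4 + O)
(u(5)*(9*(-3)))*(-7) = ((4 + 5)*(9*(-3)))*(-7) = (9*(-27))*(-7) = -243*(-7) = 1701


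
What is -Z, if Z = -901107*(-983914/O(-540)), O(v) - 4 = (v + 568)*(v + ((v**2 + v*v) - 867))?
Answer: -443305896399/8145104 ≈ -54426.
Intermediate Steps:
O(v) = 4 + (568 + v)*(-867 + v + 2*v**2) (O(v) = 4 + (v + 568)*(v + ((v**2 + v*v) - 867)) = 4 + (568 + v)*(v + ((v**2 + v**2) - 867)) = 4 + (568 + v)*(v + (2*v**2 - 867)) = 4 + (568 + v)*(v + (-867 + 2*v**2)) = 4 + (568 + v)*(-867 + v + 2*v**2))
Z = 443305896399/8145104 (Z = -901107*(-983914/(-492452 - 299*(-540) + 2*(-540)**3 + 1137*(-540)**2)) = -901107*(-983914/(-492452 + 161460 + 2*(-157464000) + 1137*291600)) = -901107*(-983914/(-492452 + 161460 - 314928000 + 331549200)) = -901107/(16290208*(-1/983914)) = -901107/(-8145104/491957) = -901107*(-491957/8145104) = 443305896399/8145104 ≈ 54426.)
-Z = -1*443305896399/8145104 = -443305896399/8145104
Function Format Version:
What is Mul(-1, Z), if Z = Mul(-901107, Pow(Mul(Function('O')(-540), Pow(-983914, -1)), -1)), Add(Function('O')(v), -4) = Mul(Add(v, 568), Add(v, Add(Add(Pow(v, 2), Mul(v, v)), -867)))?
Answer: Rational(-443305896399, 8145104) ≈ -54426.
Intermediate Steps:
Function('O')(v) = Add(4, Mul(Add(568, v), Add(-867, v, Mul(2, Pow(v, 2))))) (Function('O')(v) = Add(4, Mul(Add(v, 568), Add(v, Add(Add(Pow(v, 2), Mul(v, v)), -867)))) = Add(4, Mul(Add(568, v), Add(v, Add(Add(Pow(v, 2), Pow(v, 2)), -867)))) = Add(4, Mul(Add(568, v), Add(v, Add(Mul(2, Pow(v, 2)), -867)))) = Add(4, Mul(Add(568, v), Add(v, Add(-867, Mul(2, Pow(v, 2)))))) = Add(4, Mul(Add(568, v), Add(-867, v, Mul(2, Pow(v, 2))))))
Z = Rational(443305896399, 8145104) (Z = Mul(-901107, Pow(Mul(Add(-492452, Mul(-299, -540), Mul(2, Pow(-540, 3)), Mul(1137, Pow(-540, 2))), Pow(-983914, -1)), -1)) = Mul(-901107, Pow(Mul(Add(-492452, 161460, Mul(2, -157464000), Mul(1137, 291600)), Rational(-1, 983914)), -1)) = Mul(-901107, Pow(Mul(Add(-492452, 161460, -314928000, 331549200), Rational(-1, 983914)), -1)) = Mul(-901107, Pow(Mul(16290208, Rational(-1, 983914)), -1)) = Mul(-901107, Pow(Rational(-8145104, 491957), -1)) = Mul(-901107, Rational(-491957, 8145104)) = Rational(443305896399, 8145104) ≈ 54426.)
Mul(-1, Z) = Mul(-1, Rational(443305896399, 8145104)) = Rational(-443305896399, 8145104)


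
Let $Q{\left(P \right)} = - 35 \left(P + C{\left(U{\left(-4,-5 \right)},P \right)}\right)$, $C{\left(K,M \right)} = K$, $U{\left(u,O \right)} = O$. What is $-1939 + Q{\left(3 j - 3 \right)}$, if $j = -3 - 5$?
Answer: $-819$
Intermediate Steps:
$j = -8$ ($j = -3 - 5 = -8$)
$Q{\left(P \right)} = 175 - 35 P$ ($Q{\left(P \right)} = - 35 \left(P - 5\right) = - 35 \left(-5 + P\right) = 175 - 35 P$)
$-1939 + Q{\left(3 j - 3 \right)} = -1939 - \left(-175 + 35 \left(3 \left(-8\right) - 3\right)\right) = -1939 - \left(-175 + 35 \left(-24 - 3\right)\right) = -1939 + \left(175 - -945\right) = -1939 + \left(175 + 945\right) = -1939 + 1120 = -819$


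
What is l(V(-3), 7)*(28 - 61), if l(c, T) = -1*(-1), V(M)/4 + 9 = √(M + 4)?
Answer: -33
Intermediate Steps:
V(M) = -36 + 4*√(4 + M) (V(M) = -36 + 4*√(M + 4) = -36 + 4*√(4 + M))
l(c, T) = 1
l(V(-3), 7)*(28 - 61) = 1*(28 - 61) = 1*(-33) = -33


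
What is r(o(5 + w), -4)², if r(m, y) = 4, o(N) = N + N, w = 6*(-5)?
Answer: 16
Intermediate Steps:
w = -30
o(N) = 2*N
r(o(5 + w), -4)² = 4² = 16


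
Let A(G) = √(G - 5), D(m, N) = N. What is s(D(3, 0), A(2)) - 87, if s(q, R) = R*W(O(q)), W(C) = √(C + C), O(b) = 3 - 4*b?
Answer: -87 + 3*I*√2 ≈ -87.0 + 4.2426*I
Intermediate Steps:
A(G) = √(-5 + G)
W(C) = √2*√C (W(C) = √(2*C) = √2*√C)
s(q, R) = R*√2*√(3 - 4*q) (s(q, R) = R*(√2*√(3 - 4*q)) = R*√2*√(3 - 4*q))
s(D(3, 0), A(2)) - 87 = √(-5 + 2)*√(6 - 8*0) - 87 = √(-3)*√(6 + 0) - 87 = (I*√3)*√6 - 87 = 3*I*√2 - 87 = -87 + 3*I*√2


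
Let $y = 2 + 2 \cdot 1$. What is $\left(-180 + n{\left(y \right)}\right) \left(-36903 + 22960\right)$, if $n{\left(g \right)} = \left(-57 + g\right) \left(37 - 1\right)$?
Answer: $29112984$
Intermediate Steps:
$y = 4$ ($y = 2 + 2 = 4$)
$n{\left(g \right)} = -2052 + 36 g$ ($n{\left(g \right)} = \left(-57 + g\right) 36 = -2052 + 36 g$)
$\left(-180 + n{\left(y \right)}\right) \left(-36903 + 22960\right) = \left(-180 + \left(-2052 + 36 \cdot 4\right)\right) \left(-36903 + 22960\right) = \left(-180 + \left(-2052 + 144\right)\right) \left(-13943\right) = \left(-180 - 1908\right) \left(-13943\right) = \left(-2088\right) \left(-13943\right) = 29112984$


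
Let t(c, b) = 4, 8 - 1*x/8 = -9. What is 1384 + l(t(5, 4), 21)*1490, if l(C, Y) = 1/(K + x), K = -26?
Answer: 15373/11 ≈ 1397.5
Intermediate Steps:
x = 136 (x = 64 - 8*(-9) = 64 + 72 = 136)
l(C, Y) = 1/110 (l(C, Y) = 1/(-26 + 136) = 1/110)
1384 + l(t(5, 4), 21)*1490 = 1384 + (1/110)*1490 = 1384 + 149/11 = 15373/11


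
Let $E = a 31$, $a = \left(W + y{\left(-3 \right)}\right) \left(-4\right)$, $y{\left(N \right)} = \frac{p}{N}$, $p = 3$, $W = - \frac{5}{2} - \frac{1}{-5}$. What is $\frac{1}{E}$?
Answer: $\frac{5}{2046} \approx 0.0024438$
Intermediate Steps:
$W = - \frac{23}{10}$ ($W = \left(-5\right) \frac{1}{2} - - \frac{1}{5} = - \frac{5}{2} + \frac{1}{5} = - \frac{23}{10} \approx -2.3$)
$y{\left(N \right)} = \frac{3}{N}$
$a = \frac{66}{5}$ ($a = \left(- \frac{23}{10} + \frac{3}{-3}\right) \left(-4\right) = \left(- \frac{23}{10} + 3 \left(- \frac{1}{3}\right)\right) \left(-4\right) = \left(- \frac{23}{10} - 1\right) \left(-4\right) = \left(- \frac{33}{10}\right) \left(-4\right) = \frac{66}{5} \approx 13.2$)
$E = \frac{2046}{5}$ ($E = \frac{66}{5} \cdot 31 = \frac{2046}{5} \approx 409.2$)
$\frac{1}{E} = \frac{1}{\frac{2046}{5}} = \frac{5}{2046}$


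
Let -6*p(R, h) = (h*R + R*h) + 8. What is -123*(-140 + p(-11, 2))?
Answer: 16482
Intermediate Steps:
p(R, h) = -4/3 - R*h/3 (p(R, h) = -((h*R + R*h) + 8)/6 = -((R*h + R*h) + 8)/6 = -(2*R*h + 8)/6 = -(8 + 2*R*h)/6 = -4/3 - R*h/3)
-123*(-140 + p(-11, 2)) = -123*(-140 + (-4/3 - ⅓*(-11)*2)) = -123*(-140 + (-4/3 + 22/3)) = -123*(-140 + 6) = -123*(-134) = 16482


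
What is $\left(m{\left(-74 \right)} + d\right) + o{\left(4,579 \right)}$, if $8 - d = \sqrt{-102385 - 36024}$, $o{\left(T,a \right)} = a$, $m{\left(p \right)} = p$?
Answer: $513 - i \sqrt{138409} \approx 513.0 - 372.03 i$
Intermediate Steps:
$d = 8 - i \sqrt{138409}$ ($d = 8 - \sqrt{-102385 - 36024} = 8 - \sqrt{-138409} = 8 - i \sqrt{138409} \approx 8.0 - 372.03 i$)
$\left(m{\left(-74 \right)} + d\right) + o{\left(4,579 \right)} = \left(-74 + \left(8 - i \sqrt{138409}\right)\right) + 579 = \left(-66 - i \sqrt{138409}\right) + 579 = 513 - i \sqrt{138409}$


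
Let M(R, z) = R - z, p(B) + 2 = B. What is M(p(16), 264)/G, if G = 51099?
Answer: -250/51099 ≈ -0.0048925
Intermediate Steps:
p(B) = -2 + B
M(p(16), 264)/G = ((-2 + 16) - 1*264)/51099 = (14 - 264)*(1/51099) = -250*1/51099 = -250/51099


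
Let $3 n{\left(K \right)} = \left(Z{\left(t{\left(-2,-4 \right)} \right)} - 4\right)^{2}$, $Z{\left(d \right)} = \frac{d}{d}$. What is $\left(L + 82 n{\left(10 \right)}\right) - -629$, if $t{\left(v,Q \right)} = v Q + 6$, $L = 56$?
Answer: $931$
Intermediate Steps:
$t{\left(v,Q \right)} = 6 + Q v$ ($t{\left(v,Q \right)} = Q v + 6 = 6 + Q v$)
$Z{\left(d \right)} = 1$
$n{\left(K \right)} = 3$ ($n{\left(K \right)} = \frac{\left(1 - 4\right)^{2}}{3} = \frac{\left(-3\right)^{2}}{3} = \frac{1}{3} \cdot 9 = 3$)
$\left(L + 82 n{\left(10 \right)}\right) - -629 = \left(56 + 82 \cdot 3\right) - -629 = \left(56 + 246\right) + 629 = 302 + 629 = 931$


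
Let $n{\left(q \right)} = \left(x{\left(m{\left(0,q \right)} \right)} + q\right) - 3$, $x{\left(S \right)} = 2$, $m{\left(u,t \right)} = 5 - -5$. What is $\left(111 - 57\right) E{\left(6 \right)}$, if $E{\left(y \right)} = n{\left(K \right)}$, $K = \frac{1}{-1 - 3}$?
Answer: $- \frac{135}{2} \approx -67.5$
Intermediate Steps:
$m{\left(u,t \right)} = 10$ ($m{\left(u,t \right)} = 5 + 5 = 10$)
$K = - \frac{1}{4}$ ($K = \frac{1}{-4} = - \frac{1}{4} \approx -0.25$)
$n{\left(q \right)} = -1 + q$ ($n{\left(q \right)} = \left(2 + q\right) - 3 = -1 + q$)
$E{\left(y \right)} = - \frac{5}{4}$ ($E{\left(y \right)} = -1 - \frac{1}{4} = - \frac{5}{4}$)
$\left(111 - 57\right) E{\left(6 \right)} = \left(111 - 57\right) \left(- \frac{5}{4}\right) = 54 \left(- \frac{5}{4}\right) = - \frac{135}{2}$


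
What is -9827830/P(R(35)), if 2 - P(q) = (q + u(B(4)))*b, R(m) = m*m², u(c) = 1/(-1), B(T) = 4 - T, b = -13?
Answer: -4913915/278682 ≈ -17.633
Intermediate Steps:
u(c) = -1
R(m) = m³
P(q) = -11 + 13*q (P(q) = 2 - (q - 1)*(-13) = 2 - (-1 + q)*(-13) = 2 - (13 - 13*q) = 2 + (-13 + 13*q) = -11 + 13*q)
-9827830/P(R(35)) = -9827830/(-11 + 13*35³) = -9827830/(-11 + 13*42875) = -9827830/(-11 + 557375) = -9827830/557364 = -9827830*1/557364 = -4913915/278682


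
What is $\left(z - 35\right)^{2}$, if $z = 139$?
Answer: $10816$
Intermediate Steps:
$\left(z - 35\right)^{2} = \left(139 - 35\right)^{2} = 104^{2} = 10816$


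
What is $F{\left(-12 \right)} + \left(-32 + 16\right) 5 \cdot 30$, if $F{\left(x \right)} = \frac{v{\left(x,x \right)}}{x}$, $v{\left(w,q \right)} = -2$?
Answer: $- \frac{14399}{6} \approx -2399.8$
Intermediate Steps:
$F{\left(x \right)} = - \frac{2}{x}$
$F{\left(-12 \right)} + \left(-32 + 16\right) 5 \cdot 30 = - \frac{2}{-12} + \left(-32 + 16\right) 5 \cdot 30 = \left(-2\right) \left(- \frac{1}{12}\right) - 2400 = \frac{1}{6} - 2400 = - \frac{14399}{6}$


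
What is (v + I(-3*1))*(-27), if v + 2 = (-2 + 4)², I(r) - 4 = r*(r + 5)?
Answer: 0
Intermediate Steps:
I(r) = 4 + r*(5 + r) (I(r) = 4 + r*(r + 5) = 4 + r*(5 + r))
v = 2 (v = -2 + (-2 + 4)² = -2 + 2² = -2 + 4 = 2)
(v + I(-3*1))*(-27) = (2 + (4 + (-3*1)² + 5*(-3*1)))*(-27) = (2 + (4 + (-3)² + 5*(-3)))*(-27) = (2 + (4 + 9 - 15))*(-27) = (2 - 2)*(-27) = 0*(-27) = 0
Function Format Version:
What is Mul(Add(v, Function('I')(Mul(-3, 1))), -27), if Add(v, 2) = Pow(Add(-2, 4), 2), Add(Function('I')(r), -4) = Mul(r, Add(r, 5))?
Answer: 0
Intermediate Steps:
Function('I')(r) = Add(4, Mul(r, Add(5, r))) (Function('I')(r) = Add(4, Mul(r, Add(r, 5))) = Add(4, Mul(r, Add(5, r))))
v = 2 (v = Add(-2, Pow(Add(-2, 4), 2)) = Add(-2, Pow(2, 2)) = Add(-2, 4) = 2)
Mul(Add(v, Function('I')(Mul(-3, 1))), -27) = Mul(Add(2, Add(4, Pow(Mul(-3, 1), 2), Mul(5, Mul(-3, 1)))), -27) = Mul(Add(2, Add(4, Pow(-3, 2), Mul(5, -3))), -27) = Mul(Add(2, Add(4, 9, -15)), -27) = Mul(Add(2, -2), -27) = Mul(0, -27) = 0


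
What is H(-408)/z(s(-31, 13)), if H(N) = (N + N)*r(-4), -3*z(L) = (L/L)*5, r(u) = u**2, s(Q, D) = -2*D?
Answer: 39168/5 ≈ 7833.6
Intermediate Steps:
z(L) = -5/3 (z(L) = -L/L*5/3 = -5/3)
H(N) = 32*N (H(N) = (N + N)*(-4)**2 = (2*N)*16 = 32*N)
H(-408)/z(s(-31, 13)) = (32*(-408))/(-5/3) = -13056*(-3/5) = 39168/5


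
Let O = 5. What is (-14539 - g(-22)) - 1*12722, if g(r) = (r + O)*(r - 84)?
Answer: -29063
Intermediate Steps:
g(r) = (-84 + r)*(5 + r) (g(r) = (r + 5)*(r - 84) = (5 + r)*(-84 + r) = (-84 + r)*(5 + r))
(-14539 - g(-22)) - 1*12722 = (-14539 - (-420 + (-22)² - 79*(-22))) - 1*12722 = (-14539 - (-420 + 484 + 1738)) - 12722 = (-14539 - 1*1802) - 12722 = (-14539 - 1802) - 12722 = -16341 - 12722 = -29063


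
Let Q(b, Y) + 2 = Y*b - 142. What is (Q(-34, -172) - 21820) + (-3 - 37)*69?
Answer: -18876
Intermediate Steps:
Q(b, Y) = -144 + Y*b (Q(b, Y) = -2 + (Y*b - 142) = -2 + (-142 + Y*b) = -144 + Y*b)
(Q(-34, -172) - 21820) + (-3 - 37)*69 = ((-144 - 172*(-34)) - 21820) + (-3 - 37)*69 = ((-144 + 5848) - 21820) - 40*69 = (5704 - 21820) - 2760 = -16116 - 2760 = -18876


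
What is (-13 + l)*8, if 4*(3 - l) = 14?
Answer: -108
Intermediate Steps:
l = -1/2 (l = 3 - 1/4*14 = 3 - 7/2 = -1/2 ≈ -0.50000)
(-13 + l)*8 = (-13 - 1/2)*8 = -27/2*8 = -108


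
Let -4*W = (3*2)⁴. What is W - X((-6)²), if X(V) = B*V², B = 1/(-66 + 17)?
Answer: -14580/49 ≈ -297.55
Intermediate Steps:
B = -1/49 (B = 1/(-49) = -1/49 ≈ -0.020408)
X(V) = -V²/49
W = -324 (W = -(3*2)⁴/4 = -¼*6⁴ = -¼*1296 = -324)
W - X((-6)²) = -324 - (-1)*((-6)²)²/49 = -324 - (-1)*36²/49 = -324 - (-1)*1296/49 = -324 - 1*(-1296/49) = -324 + 1296/49 = -14580/49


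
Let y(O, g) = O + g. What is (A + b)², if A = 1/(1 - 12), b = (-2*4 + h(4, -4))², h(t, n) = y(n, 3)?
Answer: 792100/121 ≈ 6546.3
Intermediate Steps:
h(t, n) = 3 + n (h(t, n) = n + 3 = 3 + n)
b = 81 (b = (-2*4 + (3 - 4))² = (-8 - 1)² = (-9)² = 81)
A = -1/11 (A = 1/(-11) = -1/11 ≈ -0.090909)
(A + b)² = (-1/11 + 81)² = (890/11)² = 792100/121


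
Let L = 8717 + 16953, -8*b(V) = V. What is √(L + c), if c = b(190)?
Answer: √102585/2 ≈ 160.14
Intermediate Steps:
b(V) = -V/8
L = 25670
c = -95/4 (c = -⅛*190 = -95/4 ≈ -23.750)
√(L + c) = √(25670 - 95/4) = √(102585/4) = √102585/2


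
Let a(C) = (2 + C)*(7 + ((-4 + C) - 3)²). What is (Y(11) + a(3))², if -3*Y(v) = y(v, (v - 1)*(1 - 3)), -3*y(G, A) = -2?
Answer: 1067089/81 ≈ 13174.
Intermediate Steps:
y(G, A) = ⅔ (y(G, A) = -⅓*(-2) = ⅔)
Y(v) = -2/9 (Y(v) = -⅓*⅔ = -2/9)
a(C) = (2 + C)*(7 + (-7 + C)²)
(Y(11) + a(3))² = (-2/9 + (112 + 3³ - 12*3² + 28*3))² = (-2/9 + (112 + 27 - 12*9 + 84))² = (-2/9 + (112 + 27 - 108 + 84))² = (-2/9 + 115)² = (1033/9)² = 1067089/81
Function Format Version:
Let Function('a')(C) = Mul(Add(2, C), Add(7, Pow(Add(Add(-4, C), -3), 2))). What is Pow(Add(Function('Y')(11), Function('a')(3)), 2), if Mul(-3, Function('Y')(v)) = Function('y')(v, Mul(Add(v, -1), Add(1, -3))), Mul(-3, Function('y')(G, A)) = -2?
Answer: Rational(1067089, 81) ≈ 13174.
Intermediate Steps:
Function('y')(G, A) = Rational(2, 3) (Function('y')(G, A) = Mul(Rational(-1, 3), -2) = Rational(2, 3))
Function('Y')(v) = Rational(-2, 9) (Function('Y')(v) = Mul(Rational(-1, 3), Rational(2, 3)) = Rational(-2, 9))
Function('a')(C) = Mul(Add(2, C), Add(7, Pow(Add(-7, C), 2)))
Pow(Add(Function('Y')(11), Function('a')(3)), 2) = Pow(Add(Rational(-2, 9), Add(112, Pow(3, 3), Mul(-12, Pow(3, 2)), Mul(28, 3))), 2) = Pow(Add(Rational(-2, 9), Add(112, 27, Mul(-12, 9), 84)), 2) = Pow(Add(Rational(-2, 9), Add(112, 27, -108, 84)), 2) = Pow(Add(Rational(-2, 9), 115), 2) = Pow(Rational(1033, 9), 2) = Rational(1067089, 81)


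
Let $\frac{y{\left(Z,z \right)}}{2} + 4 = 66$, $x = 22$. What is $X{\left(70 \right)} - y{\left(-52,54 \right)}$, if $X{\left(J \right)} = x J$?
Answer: $1416$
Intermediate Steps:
$y{\left(Z,z \right)} = 124$ ($y{\left(Z,z \right)} = -8 + 2 \cdot 66 = -8 + 132 = 124$)
$X{\left(J \right)} = 22 J$
$X{\left(70 \right)} - y{\left(-52,54 \right)} = 22 \cdot 70 - 124 = 1540 - 124 = 1416$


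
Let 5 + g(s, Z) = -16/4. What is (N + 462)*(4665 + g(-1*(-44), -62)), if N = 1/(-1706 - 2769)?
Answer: 9626042544/4475 ≈ 2.1511e+6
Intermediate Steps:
N = -1/4475 (N = 1/(-4475) = -1/4475 ≈ -0.00022346)
g(s, Z) = -9 (g(s, Z) = -5 - 16/4 = -5 - 16*¼ = -5 - 4 = -9)
(N + 462)*(4665 + g(-1*(-44), -62)) = (-1/4475 + 462)*(4665 - 9) = (2067449/4475)*4656 = 9626042544/4475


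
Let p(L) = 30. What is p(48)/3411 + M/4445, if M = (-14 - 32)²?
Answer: 2450342/5053965 ≈ 0.48484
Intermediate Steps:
M = 2116 (M = (-46)² = 2116)
p(48)/3411 + M/4445 = 30/3411 + 2116/4445 = 30*(1/3411) + 2116*(1/4445) = 10/1137 + 2116/4445 = 2450342/5053965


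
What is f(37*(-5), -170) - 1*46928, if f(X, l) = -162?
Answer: -47090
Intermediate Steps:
f(37*(-5), -170) - 1*46928 = -162 - 1*46928 = -162 - 46928 = -47090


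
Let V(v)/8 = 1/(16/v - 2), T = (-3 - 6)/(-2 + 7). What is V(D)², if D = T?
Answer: 1296/2401 ≈ 0.53977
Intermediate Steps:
T = -9/5 ≈ -1.8000
D = -9/5 ≈ -1.8000
V(v) = 8/(-2 + 16/v) (V(v) = 8/(16/v - 2) = 8/(-2 + 16/v))
V(D)² = (-4*(-9/5)/(-8 - 9/5))² = (-4*(-9/5)/(-49/5))² = (-4*(-9/5)*(-5/49))² = (-36/49)² = 1296/2401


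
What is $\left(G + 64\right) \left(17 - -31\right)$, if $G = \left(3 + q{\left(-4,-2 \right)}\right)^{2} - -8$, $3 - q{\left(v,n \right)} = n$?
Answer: $6528$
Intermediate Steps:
$q{\left(v,n \right)} = 3 - n$
$G = 72$ ($G = \left(3 + \left(3 - -2\right)\right)^{2} - -8 = \left(3 + \left(3 + 2\right)\right)^{2} + 8 = \left(3 + 5\right)^{2} + 8 = 8^{2} + 8 = 64 + 8 = 72$)
$\left(G + 64\right) \left(17 - -31\right) = \left(72 + 64\right) \left(17 - -31\right) = 136 \left(17 + 31\right) = 136 \cdot 48 = 6528$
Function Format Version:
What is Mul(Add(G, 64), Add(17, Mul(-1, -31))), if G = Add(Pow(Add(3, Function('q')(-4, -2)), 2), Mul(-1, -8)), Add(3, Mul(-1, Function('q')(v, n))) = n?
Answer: 6528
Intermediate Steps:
Function('q')(v, n) = Add(3, Mul(-1, n))
G = 72 (G = Add(Pow(Add(3, Add(3, Mul(-1, -2))), 2), Mul(-1, -8)) = Add(Pow(Add(3, Add(3, 2)), 2), 8) = Add(Pow(Add(3, 5), 2), 8) = Add(Pow(8, 2), 8) = Add(64, 8) = 72)
Mul(Add(G, 64), Add(17, Mul(-1, -31))) = Mul(Add(72, 64), Add(17, Mul(-1, -31))) = Mul(136, Add(17, 31)) = Mul(136, 48) = 6528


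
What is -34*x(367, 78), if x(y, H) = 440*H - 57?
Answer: -1164942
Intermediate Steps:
x(y, H) = -57 + 440*H
-34*x(367, 78) = -34*(-57 + 440*78) = -34*(-57 + 34320) = -34*34263 = -1164942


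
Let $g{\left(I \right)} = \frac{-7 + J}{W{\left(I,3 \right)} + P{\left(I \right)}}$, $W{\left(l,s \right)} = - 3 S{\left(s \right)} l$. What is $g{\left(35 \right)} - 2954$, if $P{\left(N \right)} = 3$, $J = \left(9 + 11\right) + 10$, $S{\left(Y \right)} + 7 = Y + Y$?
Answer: $- \frac{319009}{108} \approx -2953.8$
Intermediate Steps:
$S{\left(Y \right)} = -7 + 2 Y$ ($S{\left(Y \right)} = -7 + \left(Y + Y\right) = -7 + 2 Y$)
$J = 30$ ($J = 20 + 10 = 30$)
$W{\left(l,s \right)} = l \left(21 - 6 s\right)$ ($W{\left(l,s \right)} = - 3 \left(-7 + 2 s\right) l = \left(21 - 6 s\right) l = l \left(21 - 6 s\right)$)
$g{\left(I \right)} = \frac{23}{3 + 3 I}$ ($g{\left(I \right)} = \frac{-7 + 30}{3 I \left(7 - 6\right) + 3} = \frac{23}{3 I \left(7 - 6\right) + 3} = \frac{23}{3 I 1 + 3} = \frac{23}{3 I + 3} = \frac{23}{3 + 3 I}$)
$g{\left(35 \right)} - 2954 = \frac{23}{3 \left(1 + 35\right)} - 2954 = \frac{23}{3 \cdot 36} - 2954 = \frac{23}{3} \cdot \frac{1}{36} - 2954 = \frac{23}{108} - 2954 = - \frac{319009}{108}$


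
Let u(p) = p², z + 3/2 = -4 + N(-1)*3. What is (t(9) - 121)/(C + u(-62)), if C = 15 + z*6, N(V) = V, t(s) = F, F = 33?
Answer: -11/476 ≈ -0.023109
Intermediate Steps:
t(s) = 33
z = -17/2 (z = -3/2 + (-4 - 1*3) = -3/2 + (-4 - 3) = -3/2 - 7 = -17/2 ≈ -8.5000)
C = -36 (C = 15 - 17/2*6 = 15 - 51 = -36)
(t(9) - 121)/(C + u(-62)) = (33 - 121)/(-36 + (-62)²) = -88/(-36 + 3844) = -88/3808 = -88*1/3808 = -11/476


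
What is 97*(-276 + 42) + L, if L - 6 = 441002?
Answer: 418310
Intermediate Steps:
L = 441008 (L = 6 + 441002 = 441008)
97*(-276 + 42) + L = 97*(-276 + 42) + 441008 = 97*(-234) + 441008 = -22698 + 441008 = 418310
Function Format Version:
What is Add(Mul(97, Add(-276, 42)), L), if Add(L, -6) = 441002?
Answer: 418310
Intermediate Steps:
L = 441008 (L = Add(6, 441002) = 441008)
Add(Mul(97, Add(-276, 42)), L) = Add(Mul(97, Add(-276, 42)), 441008) = Add(Mul(97, -234), 441008) = Add(-22698, 441008) = 418310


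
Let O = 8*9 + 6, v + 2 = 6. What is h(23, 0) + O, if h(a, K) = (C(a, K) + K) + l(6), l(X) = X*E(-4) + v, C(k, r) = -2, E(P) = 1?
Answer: 86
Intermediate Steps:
v = 4 (v = -2 + 6 = 4)
O = 78 (O = 72 + 6 = 78)
l(X) = 4 + X (l(X) = X*1 + 4 = X + 4 = 4 + X)
h(a, K) = 8 + K (h(a, K) = (-2 + K) + (4 + 6) = (-2 + K) + 10 = 8 + K)
h(23, 0) + O = (8 + 0) + 78 = 8 + 78 = 86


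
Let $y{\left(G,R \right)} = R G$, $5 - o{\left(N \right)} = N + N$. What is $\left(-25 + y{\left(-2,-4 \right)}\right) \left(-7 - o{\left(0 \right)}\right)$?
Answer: $204$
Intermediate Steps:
$o{\left(N \right)} = 5 - 2 N$ ($o{\left(N \right)} = 5 - \left(N + N\right) = 5 - 2 N$)
$y{\left(G,R \right)} = G R$
$\left(-25 + y{\left(-2,-4 \right)}\right) \left(-7 - o{\left(0 \right)}\right) = \left(-25 - -8\right) \left(-7 - \left(5 - 0\right)\right) = \left(-25 + 8\right) \left(-7 - \left(5 + 0\right)\right) = - 17 \left(-7 - 5\right) = \left(-17\right) \left(-12\right) = 204$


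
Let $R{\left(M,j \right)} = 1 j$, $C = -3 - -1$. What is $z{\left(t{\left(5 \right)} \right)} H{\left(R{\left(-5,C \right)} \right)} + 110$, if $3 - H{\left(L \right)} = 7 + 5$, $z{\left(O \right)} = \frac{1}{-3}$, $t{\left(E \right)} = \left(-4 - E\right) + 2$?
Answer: $113$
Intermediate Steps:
$C = -2$ ($C = -3 + 1 = -2$)
$R{\left(M,j \right)} = j$
$t{\left(E \right)} = -2 - E$
$z{\left(O \right)} = - \frac{1}{3}$
$H{\left(L \right)} = -9$ ($H{\left(L \right)} = 3 - \left(7 + 5\right) = 3 - 12 = -9$)
$z{\left(t{\left(5 \right)} \right)} H{\left(R{\left(-5,C \right)} \right)} + 110 = \left(- \frac{1}{3}\right) \left(-9\right) + 110 = 3 + 110 = 113$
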